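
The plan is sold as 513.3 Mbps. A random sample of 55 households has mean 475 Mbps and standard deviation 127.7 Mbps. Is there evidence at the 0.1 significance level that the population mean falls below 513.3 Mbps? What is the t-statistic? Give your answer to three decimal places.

-2.224

H0: μ = 513.3; H1: μ < 513.3 (one-sample t-test, left-tailed).
t = (x̄ − μ₀)/(s/√n) = (475 − 513.3)/(127.7/√55) = -2.224
df = n − 1 = 54
p-value = P(T ≤ -2.224) ≈ 0.0152
Since p ≈ 0.0152 < α = 0.1, reject H0; the data support H1.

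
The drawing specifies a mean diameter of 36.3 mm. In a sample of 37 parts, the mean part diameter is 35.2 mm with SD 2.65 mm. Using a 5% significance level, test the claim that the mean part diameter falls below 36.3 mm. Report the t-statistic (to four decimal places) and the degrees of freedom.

t = -2.5249, df = 36

H0: μ = 36.3; H1: μ < 36.3 (one-sample t-test, left-tailed).
t = (x̄ − μ₀)/(s/√n) = (35.2 − 36.3)/(2.65/√37) = -2.5249
df = n − 1 = 36
p-value = P(T ≤ -2.5249) ≈ 0.0081
Since p ≈ 0.0081 < α = 0.05, reject H0; the data support H1.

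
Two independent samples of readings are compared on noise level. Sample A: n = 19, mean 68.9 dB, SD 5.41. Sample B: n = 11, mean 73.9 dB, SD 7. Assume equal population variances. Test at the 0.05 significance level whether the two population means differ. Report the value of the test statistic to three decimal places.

-2.190

Let group 1 = sample A, group 2 = sample B. H0: μ_1 = μ_2; H1: μ_1 ≠ μ_2 (two-sample pooled-variance t-test, two-sided).
s_p² = [(19−1)·5.41² + (11−1)·7²]/(19+11−2) = 36.3152
t = (68.9 − 73.9)/√[36.3152·(1/19 + 1/11)] = -2.190
df = n₁ + n₂ − 2 = 28
Two-sided p-value ≈ 0.037
Since p ≈ 0.037 < α = 0.05, reject H0; the evidence is statistically significant.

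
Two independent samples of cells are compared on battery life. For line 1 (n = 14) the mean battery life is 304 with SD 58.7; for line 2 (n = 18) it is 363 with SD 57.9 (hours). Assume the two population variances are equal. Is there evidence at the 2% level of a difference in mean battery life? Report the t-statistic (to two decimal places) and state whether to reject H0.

Let group 1 = line 1, group 2 = line 2. H0: μ_1 = μ_2; H1: μ_1 ≠ μ_2 (two-sample pooled-variance t-test, two-sided).
s_p² = [(14−1)·58.7² + (18−1)·57.9²]/(14+18−2) = 3392.83
t = (304 − 363)/√[3392.83·(1/14 + 1/18)] = -2.84
df = n₁ + n₂ − 2 = 30
Two-sided p-value ≈ 0.0080
Since p ≈ 0.0080 < α = 0.02, reject H0; the evidence is statistically significant.

t = -2.84; reject H0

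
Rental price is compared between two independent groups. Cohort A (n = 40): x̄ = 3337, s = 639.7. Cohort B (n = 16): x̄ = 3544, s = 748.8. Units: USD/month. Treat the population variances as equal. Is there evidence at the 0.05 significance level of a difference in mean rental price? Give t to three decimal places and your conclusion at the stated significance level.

t = -1.042; fail to reject H0

Let group 1 = cohort A, group 2 = cohort B. H0: μ_1 = μ_2; H1: μ_1 ≠ μ_2 (two-sample pooled-variance t-test, two-sided).
s_p² = [(40−1)·639.7² + (16−1)·748.8²]/(40+16−2) = 451295
t = (3337 − 3544)/√[451295·(1/40 + 1/16)] = -1.042
df = n₁ + n₂ − 2 = 54
Two-sided p-value ≈ 0.3022
Since p ≈ 0.3022 > α = 0.05, fail to reject H0; the data do not provide sufficient evidence against H0.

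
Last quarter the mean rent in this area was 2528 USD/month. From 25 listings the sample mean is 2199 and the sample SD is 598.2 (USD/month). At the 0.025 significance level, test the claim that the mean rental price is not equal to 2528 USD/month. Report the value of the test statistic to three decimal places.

H0: μ = 2528; H1: μ ≠ 2528 (one-sample t-test, two-sided).
t = (x̄ − μ₀)/(s/√n) = (2199 − 2528)/(598.2/√25) = -2.750
df = n − 1 = 24
Two-sided p-value ≈ 0.011
Since p ≈ 0.011 < α = 0.025, reject H0; the data support H1.

-2.750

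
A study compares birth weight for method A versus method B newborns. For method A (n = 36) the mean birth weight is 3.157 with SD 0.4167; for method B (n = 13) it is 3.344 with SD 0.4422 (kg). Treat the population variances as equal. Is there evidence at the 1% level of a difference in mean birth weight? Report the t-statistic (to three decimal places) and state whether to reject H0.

Let group 1 = method A, group 2 = method B. H0: μ_1 = μ_2; H1: μ_1 ≠ μ_2 (two-sample pooled-variance t-test, two-sided).
s_p² = [(36−1)·0.4167² + (13−1)·0.4422²]/(36+13−2) = 0.179231
t = (3.157 − 3.344)/√[0.179231·(1/36 + 1/13)] = -1.365
df = n₁ + n₂ − 2 = 47
Two-sided p-value ≈ 0.179
Since p ≈ 0.179 > α = 0.01, fail to reject H0; the evidence is not statistically significant.

t = -1.365; fail to reject H0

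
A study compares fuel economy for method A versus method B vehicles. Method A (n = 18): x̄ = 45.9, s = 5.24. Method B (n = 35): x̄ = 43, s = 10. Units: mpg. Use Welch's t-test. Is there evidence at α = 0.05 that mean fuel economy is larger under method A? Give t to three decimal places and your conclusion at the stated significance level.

Let group 1 = method A, group 2 = method B. H0: μ_1 = μ_2; H1: μ_1 > μ_2 (Welch's two-sample t-test, right-tailed).
t = (x̄_1 − x̄_2)/√(s_1²/n_1 + s_2²/n_2) = (45.9 − 43)/√(5.24²/18 + 10²/35) = 1.385
Welch–Satterthwaite df ≈ 50.95
p-value = P(T ≥ 1.385) ≈ 0.0860
Since p ≈ 0.0860 > α = 0.05, fail to reject H0; the evidence is not statistically significant.

t = 1.385; fail to reject H0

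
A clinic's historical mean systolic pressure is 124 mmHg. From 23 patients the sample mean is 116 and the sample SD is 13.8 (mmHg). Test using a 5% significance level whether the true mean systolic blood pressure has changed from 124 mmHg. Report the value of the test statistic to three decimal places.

-2.780

H0: μ = 124; H1: μ ≠ 124 (one-sample t-test, two-sided).
t = (x̄ − μ₀)/(s/√n) = (116 − 124)/(13.8/√23) = -2.780
df = n − 1 = 22
Two-sided p-value ≈ 0.011
Since p ≈ 0.011 < α = 0.05, reject H0; the evidence is statistically significant.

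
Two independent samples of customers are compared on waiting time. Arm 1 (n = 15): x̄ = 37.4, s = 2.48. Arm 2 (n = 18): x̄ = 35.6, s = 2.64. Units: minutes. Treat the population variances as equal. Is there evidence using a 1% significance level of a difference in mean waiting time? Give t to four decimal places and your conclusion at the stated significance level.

Let group 1 = arm 1, group 2 = arm 2. H0: μ_1 = μ_2; H1: μ_1 ≠ μ_2 (two-sample pooled-variance t-test, two-sided).
s_p² = [(15−1)·2.48² + (18−1)·2.64²]/(15+18−2) = 6.59964
t = (37.4 − 35.6)/√[6.59964·(1/15 + 1/18)] = 2.0042
df = n₁ + n₂ − 2 = 31
Two-sided p-value ≈ 0.0539
Since p ≈ 0.0539 > α = 0.01, fail to reject H0; the evidence is not statistically significant.

t = 2.0042; fail to reject H0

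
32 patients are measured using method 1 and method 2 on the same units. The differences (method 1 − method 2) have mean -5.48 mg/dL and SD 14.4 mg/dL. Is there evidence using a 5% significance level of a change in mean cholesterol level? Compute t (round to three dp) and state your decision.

t = -2.153; reject H0

H0: μ_d = 0; H1: μ_d ≠ 0 (paired t-test on the differences, two-sided).
t = d̄/(s_d/√n) = -5.48/(14.4/√32) = -2.153
df = n − 1 = 31
Two-sided p-value ≈ 0.039
Since p ≈ 0.039 < α = 0.05, reject H0; the evidence is statistically significant.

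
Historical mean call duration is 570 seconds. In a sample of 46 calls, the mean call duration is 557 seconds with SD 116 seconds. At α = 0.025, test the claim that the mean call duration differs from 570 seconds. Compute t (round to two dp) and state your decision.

H0: μ = 570; H1: μ ≠ 570 (one-sample t-test, two-sided).
t = (x̄ − μ₀)/(s/√n) = (557 − 570)/(116/√46) = -0.76
df = n − 1 = 45
Two-sided p-value ≈ 0.4512
Since p ≈ 0.4512 > α = 0.025, fail to reject H0; the evidence is not statistically significant.

t = -0.76; fail to reject H0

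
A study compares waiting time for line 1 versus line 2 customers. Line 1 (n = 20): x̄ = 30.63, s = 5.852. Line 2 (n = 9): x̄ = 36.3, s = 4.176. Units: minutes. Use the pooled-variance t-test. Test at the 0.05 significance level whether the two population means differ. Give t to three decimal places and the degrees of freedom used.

Let group 1 = line 1, group 2 = line 2. H0: μ_1 = μ_2; H1: μ_1 ≠ μ_2 (two-sample pooled-variance t-test, two-sided).
s_p² = [(20−1)·5.852² + (9−1)·4.176²]/(20+9−2) = 29.2661
t = (30.63 − 36.3)/√[29.2661·(1/20 + 1/9)] = -2.611
df = n₁ + n₂ − 2 = 27
Two-sided p-value ≈ 0.0146
Since p ≈ 0.0146 < α = 0.05, reject H0; the evidence is statistically significant.

t = -2.611, df = 27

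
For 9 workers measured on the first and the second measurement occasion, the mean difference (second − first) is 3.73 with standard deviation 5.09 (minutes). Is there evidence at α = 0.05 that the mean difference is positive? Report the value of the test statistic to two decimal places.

H0: μ_d = 0; H1: μ_d > 0 (paired t-test on the differences, right-tailed).
t = d̄/(s_d/√n) = 3.73/(5.09/√9) = 2.20
df = n − 1 = 8
p-value = P(T ≥ 2.20) ≈ 0.0296
Since p ≈ 0.0296 < α = 0.05, reject H0; the data support H1.

2.20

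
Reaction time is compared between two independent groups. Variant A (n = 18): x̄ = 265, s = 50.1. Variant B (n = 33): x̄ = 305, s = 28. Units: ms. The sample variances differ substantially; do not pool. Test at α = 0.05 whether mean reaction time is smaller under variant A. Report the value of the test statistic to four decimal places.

Let group 1 = variant A, group 2 = variant B. H0: μ_1 = μ_2; H1: μ_1 < μ_2 (Welch's two-sample t-test, left-tailed).
t = (x̄_1 − x̄_2)/√(s_1²/n_1 + s_2²/n_2) = (265 − 305)/√(50.1²/18 + 28²/33) = -3.1311
Welch–Satterthwaite df ≈ 22.93
p-value = P(T ≤ -3.1311) ≈ 0.002
Since p ≈ 0.002 < α = 0.05, reject H0; the evidence is statistically significant.

-3.1311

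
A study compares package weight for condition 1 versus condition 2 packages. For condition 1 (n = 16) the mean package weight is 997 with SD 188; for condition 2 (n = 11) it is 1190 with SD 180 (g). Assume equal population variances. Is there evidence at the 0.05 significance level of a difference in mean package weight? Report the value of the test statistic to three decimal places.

-2.666

Let group 1 = condition 1, group 2 = condition 2. H0: μ_1 = μ_2; H1: μ_1 ≠ μ_2 (two-sample pooled-variance t-test, two-sided).
s_p² = [(16−1)·188² + (11−1)·180²]/(16+11−2) = 34166.4
t = (997 − 1190)/√[34166.4·(1/16 + 1/11)] = -2.666
df = n₁ + n₂ − 2 = 25
Two-sided p-value ≈ 0.0133
Since p ≈ 0.0133 < α = 0.05, reject H0; the evidence is statistically significant.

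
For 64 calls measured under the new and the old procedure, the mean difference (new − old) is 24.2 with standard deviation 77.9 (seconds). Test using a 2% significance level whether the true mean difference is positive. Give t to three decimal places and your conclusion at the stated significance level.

H0: μ_d = 0; H1: μ_d > 0 (paired t-test on the differences, right-tailed).
t = d̄/(s_d/√n) = 24.2/(77.9/√64) = 2.485
df = n − 1 = 63
p-value = P(T ≥ 2.485) ≈ 0.008
Since p ≈ 0.008 < α = 0.02, reject H0; the data support H1.

t = 2.485; reject H0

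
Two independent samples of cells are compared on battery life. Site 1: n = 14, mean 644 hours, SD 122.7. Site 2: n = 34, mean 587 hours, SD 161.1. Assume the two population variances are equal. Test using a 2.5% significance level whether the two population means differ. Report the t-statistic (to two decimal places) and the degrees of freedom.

t = 1.19, df = 46

Let group 1 = site 1, group 2 = site 2. H0: μ_1 = μ_2; H1: μ_1 ≠ μ_2 (two-sample pooled-variance t-test, two-sided).
s_p² = [(14−1)·122.7² + (34−1)·161.1²]/(14+34−2) = 22873.4
t = (644 − 587)/√[22873.4·(1/14 + 1/34)] = 1.19
df = n₁ + n₂ − 2 = 46
Two-sided p-value ≈ 0.2414
Since p ≈ 0.2414 > α = 0.025, fail to reject H0; the evidence is not statistically significant.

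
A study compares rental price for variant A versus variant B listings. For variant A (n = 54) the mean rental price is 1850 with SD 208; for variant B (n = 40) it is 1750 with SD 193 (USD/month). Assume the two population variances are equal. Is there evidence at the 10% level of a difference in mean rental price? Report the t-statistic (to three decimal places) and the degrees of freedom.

t = 2.376, df = 92

Let group 1 = variant A, group 2 = variant B. H0: μ_1 = μ_2; H1: μ_1 ≠ μ_2 (two-sample pooled-variance t-test, two-sided).
s_p² = [(54−1)·208² + (40−1)·193²]/(54+40−2) = 40714.2
t = (1850 − 1750)/√[40714.2·(1/54 + 1/40)] = 2.376
df = n₁ + n₂ − 2 = 92
Two-sided p-value ≈ 0.020
Since p ≈ 0.020 < α = 0.1, reject H0; the data support H1.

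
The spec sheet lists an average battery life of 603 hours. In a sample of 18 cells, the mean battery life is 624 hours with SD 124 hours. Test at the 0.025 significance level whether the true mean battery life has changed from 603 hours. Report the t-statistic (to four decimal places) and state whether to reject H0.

t = 0.7185; fail to reject H0

H0: μ = 603; H1: μ ≠ 603 (one-sample t-test, two-sided).
t = (x̄ − μ₀)/(s/√n) = (624 − 603)/(124/√18) = 0.7185
df = n − 1 = 17
Two-sided p-value ≈ 0.482
Since p ≈ 0.482 > α = 0.025, fail to reject H0; the data do not provide sufficient evidence against H0.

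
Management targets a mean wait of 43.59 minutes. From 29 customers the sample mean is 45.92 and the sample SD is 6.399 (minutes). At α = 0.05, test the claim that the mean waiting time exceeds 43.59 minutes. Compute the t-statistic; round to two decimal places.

H0: μ = 43.59; H1: μ > 43.59 (one-sample t-test, right-tailed).
t = (x̄ − μ₀)/(s/√n) = (45.92 − 43.59)/(6.399/√29) = 1.96
df = n − 1 = 28
p-value = P(T ≥ 1.96) ≈ 0.030
Since p ≈ 0.030 < α = 0.05, reject H0; the data support H1.

1.96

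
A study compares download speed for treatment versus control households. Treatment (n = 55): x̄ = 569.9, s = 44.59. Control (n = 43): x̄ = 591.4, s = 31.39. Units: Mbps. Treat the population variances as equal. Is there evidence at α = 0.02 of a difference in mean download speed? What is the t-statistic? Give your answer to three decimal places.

-2.683

Let group 1 = treatment, group 2 = control. H0: μ_1 = μ_2; H1: μ_1 ≠ μ_2 (two-sample pooled-variance t-test, two-sided).
s_p² = [(55−1)·44.59² + (43−1)·31.39²]/(55+43−2) = 1549.48
t = (569.9 − 591.4)/√[1549.48·(1/55 + 1/43)] = -2.683
df = n₁ + n₂ − 2 = 96
Two-sided p-value ≈ 0.0086
Since p ≈ 0.0086 < α = 0.02, reject H0; the evidence is statistically significant.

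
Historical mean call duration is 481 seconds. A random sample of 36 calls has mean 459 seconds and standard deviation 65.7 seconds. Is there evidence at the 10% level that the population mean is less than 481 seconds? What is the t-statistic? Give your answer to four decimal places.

H0: μ = 481; H1: μ < 481 (one-sample t-test, left-tailed).
t = (x̄ − μ₀)/(s/√n) = (459 − 481)/(65.7/√36) = -2.0091
df = n − 1 = 35
p-value = P(T ≤ -2.0091) ≈ 0.026
Since p ≈ 0.026 < α = 0.1, reject H0; the evidence is statistically significant.

-2.0091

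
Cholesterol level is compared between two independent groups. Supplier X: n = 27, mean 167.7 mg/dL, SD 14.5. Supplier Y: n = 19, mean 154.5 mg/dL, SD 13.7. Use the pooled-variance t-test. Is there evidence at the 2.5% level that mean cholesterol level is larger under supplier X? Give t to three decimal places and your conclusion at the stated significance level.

t = 3.109; reject H0

Let group 1 = supplier X, group 2 = supplier Y. H0: μ_1 = μ_2; H1: μ_1 > μ_2 (two-sample pooled-variance t-test, right-tailed).
s_p² = [(27−1)·14.5² + (19−1)·13.7²]/(27+19−2) = 201.021
t = (167.7 − 154.5)/√[201.021·(1/27 + 1/19)] = 3.109
df = n₁ + n₂ − 2 = 44
p-value = P(T ≥ 3.109) ≈ 0.0016
Since p ≈ 0.0016 < α = 0.025, reject H0; the evidence is statistically significant.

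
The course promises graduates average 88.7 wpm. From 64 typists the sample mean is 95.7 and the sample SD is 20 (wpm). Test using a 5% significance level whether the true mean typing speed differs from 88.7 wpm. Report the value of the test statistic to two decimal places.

2.80

H0: μ = 88.7; H1: μ ≠ 88.7 (one-sample t-test, two-sided).
t = (x̄ − μ₀)/(s/√n) = (95.7 − 88.7)/(20/√64) = 2.80
df = n − 1 = 63
Two-sided p-value ≈ 0.0068
Since p ≈ 0.0068 < α = 0.05, reject H0; the evidence is statistically significant.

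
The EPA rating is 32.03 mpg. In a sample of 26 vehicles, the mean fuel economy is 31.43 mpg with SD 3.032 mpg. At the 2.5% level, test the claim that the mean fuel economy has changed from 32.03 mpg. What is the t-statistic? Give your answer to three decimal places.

H0: μ = 32.03; H1: μ ≠ 32.03 (one-sample t-test, two-sided).
t = (x̄ − μ₀)/(s/√n) = (31.43 − 32.03)/(3.032/√26) = -1.009
df = n − 1 = 25
Two-sided p-value ≈ 0.323
Since p ≈ 0.323 > α = 0.025, fail to reject H0; the data do not provide sufficient evidence against H0.

-1.009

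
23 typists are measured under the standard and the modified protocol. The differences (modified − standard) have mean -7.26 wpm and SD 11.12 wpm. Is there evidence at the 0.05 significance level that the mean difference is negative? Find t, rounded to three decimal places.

-3.131

H0: μ_d = 0; H1: μ_d < 0 (paired t-test on the differences, left-tailed).
t = d̄/(s_d/√n) = -7.26/(11.12/√23) = -3.131
df = n − 1 = 22
p-value = P(T ≤ -3.131) ≈ 0.002
Since p ≈ 0.002 < α = 0.05, reject H0; the evidence is statistically significant.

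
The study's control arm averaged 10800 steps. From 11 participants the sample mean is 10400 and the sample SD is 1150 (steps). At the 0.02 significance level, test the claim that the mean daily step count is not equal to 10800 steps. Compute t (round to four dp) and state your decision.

t = -1.1536; fail to reject H0

H0: μ = 10800; H1: μ ≠ 10800 (one-sample t-test, two-sided).
t = (x̄ − μ₀)/(s/√n) = (10400 − 10800)/(1150/√11) = -1.1536
df = n − 1 = 10
Two-sided p-value ≈ 0.2755
Since p ≈ 0.2755 > α = 0.02, fail to reject H0; the evidence is not statistically significant.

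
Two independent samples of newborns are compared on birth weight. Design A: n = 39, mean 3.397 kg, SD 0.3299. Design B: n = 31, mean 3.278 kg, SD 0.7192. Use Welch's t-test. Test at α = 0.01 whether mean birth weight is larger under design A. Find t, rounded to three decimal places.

0.853

Let group 1 = design A, group 2 = design B. H0: μ_1 = μ_2; H1: μ_1 > μ_2 (Welch's two-sample t-test, right-tailed).
t = (x̄_1 − x̄_2)/√(s_1²/n_1 + s_2²/n_2) = (3.397 − 3.278)/√(0.3299²/39 + 0.7192²/31) = 0.853
Welch–Satterthwaite df ≈ 39.99
p-value = P(T ≥ 0.853) ≈ 0.1995
Since p ≈ 0.1995 > α = 0.01, fail to reject H0; the evidence is not statistically significant.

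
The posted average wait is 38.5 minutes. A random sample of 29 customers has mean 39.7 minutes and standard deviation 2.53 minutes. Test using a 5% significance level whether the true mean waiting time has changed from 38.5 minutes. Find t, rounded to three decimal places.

2.554

H0: μ = 38.5; H1: μ ≠ 38.5 (one-sample t-test, two-sided).
t = (x̄ − μ₀)/(s/√n) = (39.7 − 38.5)/(2.53/√29) = 2.554
df = n − 1 = 28
Two-sided p-value ≈ 0.0164
Since p ≈ 0.0164 < α = 0.05, reject H0; the data support H1.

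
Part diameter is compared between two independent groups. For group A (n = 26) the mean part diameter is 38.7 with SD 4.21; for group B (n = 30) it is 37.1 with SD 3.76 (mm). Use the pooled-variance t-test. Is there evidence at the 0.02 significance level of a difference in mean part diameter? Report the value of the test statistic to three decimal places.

1.502

Let group 1 = group A, group 2 = group B. H0: μ_1 = μ_2; H1: μ_1 ≠ μ_2 (two-sample pooled-variance t-test, two-sided).
s_p² = [(26−1)·4.21² + (30−1)·3.76²]/(26+30−2) = 15.798
t = (38.7 − 37.1)/√[15.798·(1/26 + 1/30)] = 1.502
df = n₁ + n₂ − 2 = 54
Two-sided p-value ≈ 0.1388
Since p ≈ 0.1388 > α = 0.02, fail to reject H0; the evidence is not statistically significant.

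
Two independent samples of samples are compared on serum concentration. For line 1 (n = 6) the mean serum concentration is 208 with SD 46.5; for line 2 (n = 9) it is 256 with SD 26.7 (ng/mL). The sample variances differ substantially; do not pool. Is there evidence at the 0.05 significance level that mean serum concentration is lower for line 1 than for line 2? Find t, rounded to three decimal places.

-2.289

Let group 1 = line 1, group 2 = line 2. H0: μ_1 = μ_2; H1: μ_1 < μ_2 (Welch's two-sample t-test, left-tailed).
t = (x̄_1 − x̄_2)/√(s_1²/n_1 + s_2²/n_2) = (208 − 256)/√(46.5²/6 + 26.7²/9) = -2.289
Welch–Satterthwaite df ≈ 7.22
p-value = P(T ≤ -2.289) ≈ 0.0274
Since p ≈ 0.0274 < α = 0.05, reject H0; the data support H1.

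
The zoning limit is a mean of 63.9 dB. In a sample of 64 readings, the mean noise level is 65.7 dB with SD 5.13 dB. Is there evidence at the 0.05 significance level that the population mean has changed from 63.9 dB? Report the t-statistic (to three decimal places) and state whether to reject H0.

t = 2.807; reject H0

H0: μ = 63.9; H1: μ ≠ 63.9 (one-sample t-test, two-sided).
t = (x̄ − μ₀)/(s/√n) = (65.7 − 63.9)/(5.13/√64) = 2.807
df = n − 1 = 63
Two-sided p-value ≈ 0.0066
Since p ≈ 0.0066 < α = 0.05, reject H0; the data support H1.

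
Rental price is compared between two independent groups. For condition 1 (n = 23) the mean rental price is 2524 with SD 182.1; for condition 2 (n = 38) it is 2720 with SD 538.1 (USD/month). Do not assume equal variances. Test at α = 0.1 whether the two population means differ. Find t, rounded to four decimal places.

-2.0590

Let group 1 = condition 1, group 2 = condition 2. H0: μ_1 = μ_2; H1: μ_1 ≠ μ_2 (Welch's two-sample t-test, two-sided).
t = (x̄_1 − x̄_2)/√(s_1²/n_1 + s_2²/n_2) = (2524 − 2720)/√(182.1²/23 + 538.1²/38) = -2.0590
Welch–Satterthwaite df ≈ 49.35
Two-sided p-value ≈ 0.0448
Since p ≈ 0.0448 < α = 0.1, reject H0; the data support H1.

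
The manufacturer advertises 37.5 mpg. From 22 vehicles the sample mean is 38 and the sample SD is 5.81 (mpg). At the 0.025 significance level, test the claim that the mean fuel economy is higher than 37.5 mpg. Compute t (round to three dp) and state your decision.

H0: μ = 37.5; H1: μ > 37.5 (one-sample t-test, right-tailed).
t = (x̄ − μ₀)/(s/√n) = (38 − 37.5)/(5.81/√22) = 0.404
df = n − 1 = 21
p-value = P(T ≥ 0.404) ≈ 0.3453
Since p ≈ 0.3453 > α = 0.025, fail to reject H0; the data do not provide sufficient evidence against H0.

t = 0.404; fail to reject H0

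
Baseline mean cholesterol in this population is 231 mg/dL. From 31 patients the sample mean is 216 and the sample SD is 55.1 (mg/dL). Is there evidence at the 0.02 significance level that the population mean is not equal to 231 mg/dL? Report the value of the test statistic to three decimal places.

-1.516

H0: μ = 231; H1: μ ≠ 231 (one-sample t-test, two-sided).
t = (x̄ − μ₀)/(s/√n) = (216 − 231)/(55.1/√31) = -1.516
df = n − 1 = 30
Two-sided p-value ≈ 0.1401
Since p ≈ 0.1401 > α = 0.02, fail to reject H0; the evidence is not statistically significant.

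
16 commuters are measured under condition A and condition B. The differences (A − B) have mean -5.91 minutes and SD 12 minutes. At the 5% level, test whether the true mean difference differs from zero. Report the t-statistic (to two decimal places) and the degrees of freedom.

t = -1.97, df = 15

H0: μ_d = 0; H1: μ_d ≠ 0 (paired t-test on the differences, two-sided).
t = d̄/(s_d/√n) = -5.91/(12/√16) = -1.97
df = n − 1 = 15
Two-sided p-value ≈ 0.068
Since p ≈ 0.068 > α = 0.05, fail to reject H0; the data do not provide sufficient evidence against H0.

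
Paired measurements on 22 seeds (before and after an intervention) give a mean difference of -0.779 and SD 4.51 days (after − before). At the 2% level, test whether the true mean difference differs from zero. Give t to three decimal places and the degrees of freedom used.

t = -0.810, df = 21

H0: μ_d = 0; H1: μ_d ≠ 0 (paired t-test on the differences, two-sided).
t = d̄/(s_d/√n) = -0.779/(4.51/√22) = -0.810
df = n − 1 = 21
Two-sided p-value ≈ 0.4269
Since p ≈ 0.4269 > α = 0.02, fail to reject H0; the evidence is not statistically significant.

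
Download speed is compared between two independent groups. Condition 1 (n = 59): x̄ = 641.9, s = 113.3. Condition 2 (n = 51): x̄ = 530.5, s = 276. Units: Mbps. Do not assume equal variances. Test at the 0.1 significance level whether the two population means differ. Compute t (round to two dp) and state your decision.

Let group 1 = condition 1, group 2 = condition 2. H0: μ_1 = μ_2; H1: μ_1 ≠ μ_2 (Welch's two-sample t-test, two-sided).
t = (x̄_1 − x̄_2)/√(s_1²/n_1 + s_2²/n_2) = (641.9 − 530.5)/√(113.3²/59 + 276²/51) = 2.69
Welch–Satterthwaite df ≈ 64.45
Two-sided p-value ≈ 0.0090
Since p ≈ 0.0090 < α = 0.1, reject H0; the evidence is statistically significant.

t = 2.69; reject H0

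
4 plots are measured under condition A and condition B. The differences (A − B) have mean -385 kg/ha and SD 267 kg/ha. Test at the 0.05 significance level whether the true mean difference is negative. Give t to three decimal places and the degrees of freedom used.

t = -2.884, df = 3

H0: μ_d = 0; H1: μ_d < 0 (paired t-test on the differences, left-tailed).
t = d̄/(s_d/√n) = -385/(267/√4) = -2.884
df = n − 1 = 3
p-value = P(T ≤ -2.884) ≈ 0.0317
Since p ≈ 0.0317 < α = 0.05, reject H0; the evidence is statistically significant.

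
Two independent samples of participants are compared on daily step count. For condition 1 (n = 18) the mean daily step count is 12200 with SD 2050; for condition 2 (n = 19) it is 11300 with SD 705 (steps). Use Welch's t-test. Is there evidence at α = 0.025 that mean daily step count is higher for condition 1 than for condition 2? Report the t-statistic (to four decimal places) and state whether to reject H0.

Let group 1 = condition 1, group 2 = condition 2. H0: μ_1 = μ_2; H1: μ_1 > μ_2 (Welch's two-sample t-test, right-tailed).
t = (x̄_1 − x̄_2)/√(s_1²/n_1 + s_2²/n_2) = (12200 − 11300)/√(2050²/18 + 705²/19) = 1.7663
Welch–Satterthwaite df ≈ 20.78
p-value = P(T ≥ 1.7663) ≈ 0.046
Since p ≈ 0.046 > α = 0.025, fail to reject H0; the evidence is not statistically significant.

t = 1.7663; fail to reject H0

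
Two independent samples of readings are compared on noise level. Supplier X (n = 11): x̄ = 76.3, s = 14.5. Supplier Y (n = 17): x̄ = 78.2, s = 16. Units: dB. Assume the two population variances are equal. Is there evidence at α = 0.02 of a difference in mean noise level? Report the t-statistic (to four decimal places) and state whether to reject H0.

Let group 1 = supplier X, group 2 = supplier Y. H0: μ_1 = μ_2; H1: μ_1 ≠ μ_2 (two-sample pooled-variance t-test, two-sided).
s_p² = [(11−1)·14.5² + (17−1)·16²]/(11+17−2) = 238.404
t = (76.3 − 78.2)/√[238.404·(1/11 + 1/17)] = -0.3180
df = n₁ + n₂ − 2 = 26
Two-sided p-value ≈ 0.7530
Since p ≈ 0.7530 > α = 0.02, fail to reject H0; the evidence is not statistically significant.

t = -0.3180; fail to reject H0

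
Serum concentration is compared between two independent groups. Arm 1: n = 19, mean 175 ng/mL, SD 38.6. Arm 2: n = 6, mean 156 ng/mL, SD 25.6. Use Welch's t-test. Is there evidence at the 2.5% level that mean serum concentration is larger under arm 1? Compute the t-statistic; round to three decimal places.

Let group 1 = arm 1, group 2 = arm 2. H0: μ_1 = μ_2; H1: μ_1 > μ_2 (Welch's two-sample t-test, right-tailed).
t = (x̄_1 − x̄_2)/√(s_1²/n_1 + s_2²/n_2) = (175 − 156)/√(38.6²/19 + 25.6²/6) = 1.387
Welch–Satterthwaite df ≈ 12.91
p-value = P(T ≥ 1.387) ≈ 0.094
Since p ≈ 0.094 > α = 0.025, fail to reject H0; the data do not provide sufficient evidence against H0.

1.387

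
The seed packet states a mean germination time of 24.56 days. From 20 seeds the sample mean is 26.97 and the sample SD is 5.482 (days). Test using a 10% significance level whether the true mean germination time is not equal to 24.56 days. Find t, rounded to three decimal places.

1.966

H0: μ = 24.56; H1: μ ≠ 24.56 (one-sample t-test, two-sided).
t = (x̄ − μ₀)/(s/√n) = (26.97 − 24.56)/(5.482/√20) = 1.966
df = n − 1 = 19
Two-sided p-value ≈ 0.0641
Since p ≈ 0.0641 < α = 0.1, reject H0; the data support H1.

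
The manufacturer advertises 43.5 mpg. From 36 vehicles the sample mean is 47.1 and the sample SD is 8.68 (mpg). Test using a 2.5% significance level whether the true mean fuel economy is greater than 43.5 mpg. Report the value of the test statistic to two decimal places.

H0: μ = 43.5; H1: μ > 43.5 (one-sample t-test, right-tailed).
t = (x̄ − μ₀)/(s/√n) = (47.1 − 43.5)/(8.68/√36) = 2.49
df = n − 1 = 35
p-value = P(T ≥ 2.49) ≈ 0.0089
Since p ≈ 0.0089 < α = 0.025, reject H0; the data support H1.

2.49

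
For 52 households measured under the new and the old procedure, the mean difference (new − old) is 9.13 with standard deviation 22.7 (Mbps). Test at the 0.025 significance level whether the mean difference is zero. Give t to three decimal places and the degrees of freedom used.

t = 2.900, df = 51

H0: μ_d = 0; H1: μ_d ≠ 0 (paired t-test on the differences, two-sided).
t = d̄/(s_d/√n) = 9.13/(22.7/√52) = 2.900
df = n − 1 = 51
Two-sided p-value ≈ 0.005
Since p ≈ 0.005 < α = 0.025, reject H0; the data support H1.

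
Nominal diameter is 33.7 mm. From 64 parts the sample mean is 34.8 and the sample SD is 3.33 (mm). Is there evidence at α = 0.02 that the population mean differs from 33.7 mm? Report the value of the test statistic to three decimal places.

H0: μ = 33.7; H1: μ ≠ 33.7 (one-sample t-test, two-sided).
t = (x̄ − μ₀)/(s/√n) = (34.8 − 33.7)/(3.33/√64) = 2.643
df = n − 1 = 63
Two-sided p-value ≈ 0.010
Since p ≈ 0.010 < α = 0.02, reject H0; the evidence is statistically significant.

2.643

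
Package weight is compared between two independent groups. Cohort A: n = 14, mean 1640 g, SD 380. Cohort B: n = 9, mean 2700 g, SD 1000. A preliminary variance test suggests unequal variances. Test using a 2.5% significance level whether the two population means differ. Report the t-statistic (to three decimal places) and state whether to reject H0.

Let group 1 = cohort A, group 2 = cohort B. H0: μ_1 = μ_2; H1: μ_1 ≠ μ_2 (Welch's two-sample t-test, two-sided).
t = (x̄_1 − x̄_2)/√(s_1²/n_1 + s_2²/n_2) = (1640 − 2700)/√(380²/14 + 1000²/9) = -3.042
Welch–Satterthwaite df ≈ 9.50
Two-sided p-value ≈ 0.0131
Since p ≈ 0.0131 < α = 0.025, reject H0; the data support H1.

t = -3.042; reject H0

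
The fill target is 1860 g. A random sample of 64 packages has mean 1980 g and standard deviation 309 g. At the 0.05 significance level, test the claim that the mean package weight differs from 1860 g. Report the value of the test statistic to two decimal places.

H0: μ = 1860; H1: μ ≠ 1860 (one-sample t-test, two-sided).
t = (x̄ − μ₀)/(s/√n) = (1980 − 1860)/(309/√64) = 3.11
df = n − 1 = 63
Two-sided p-value ≈ 0.0028
Since p ≈ 0.0028 < α = 0.05, reject H0; the data support H1.

3.11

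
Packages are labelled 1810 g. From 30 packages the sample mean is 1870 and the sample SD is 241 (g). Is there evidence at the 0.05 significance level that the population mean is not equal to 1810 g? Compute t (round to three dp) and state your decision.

t = 1.364; fail to reject H0

H0: μ = 1810; H1: μ ≠ 1810 (one-sample t-test, two-sided).
t = (x̄ − μ₀)/(s/√n) = (1870 − 1810)/(241/√30) = 1.364
df = n − 1 = 29
Two-sided p-value ≈ 0.183
Since p ≈ 0.183 > α = 0.05, fail to reject H0; the data do not provide sufficient evidence against H0.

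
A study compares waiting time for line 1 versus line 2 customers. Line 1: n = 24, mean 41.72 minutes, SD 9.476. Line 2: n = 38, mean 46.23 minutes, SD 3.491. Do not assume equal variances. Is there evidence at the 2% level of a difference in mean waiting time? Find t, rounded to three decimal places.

-2.238

Let group 1 = line 1, group 2 = line 2. H0: μ_1 = μ_2; H1: μ_1 ≠ μ_2 (Welch's two-sample t-test, two-sided).
t = (x̄_1 − x̄_2)/√(s_1²/n_1 + s_2²/n_2) = (41.72 − 46.23)/√(9.476²/24 + 3.491²/38) = -2.238
Welch–Satterthwaite df ≈ 26.99
Two-sided p-value ≈ 0.034
Since p ≈ 0.034 > α = 0.02, fail to reject H0; the evidence is not statistically significant.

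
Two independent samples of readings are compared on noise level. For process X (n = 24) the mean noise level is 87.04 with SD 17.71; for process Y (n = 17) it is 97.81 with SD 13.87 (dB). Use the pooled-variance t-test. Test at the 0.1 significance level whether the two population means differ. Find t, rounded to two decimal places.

-2.09

Let group 1 = process X, group 2 = process Y. H0: μ_1 = μ_2; H1: μ_1 ≠ μ_2 (two-sample pooled-variance t-test, two-sided).
s_p² = [(24−1)·17.71² + (17−1)·13.87²]/(24+17−2) = 263.893
t = (87.04 − 97.81)/√[263.893·(1/24 + 1/17)] = -2.09
df = n₁ + n₂ − 2 = 39
Two-sided p-value ≈ 0.0431
Since p ≈ 0.0431 < α = 0.1, reject H0; the data support H1.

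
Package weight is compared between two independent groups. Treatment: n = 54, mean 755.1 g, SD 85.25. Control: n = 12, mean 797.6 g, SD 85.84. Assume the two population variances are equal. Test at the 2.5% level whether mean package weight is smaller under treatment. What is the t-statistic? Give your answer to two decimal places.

-1.56

Let group 1 = treatment, group 2 = control. H0: μ_1 = μ_2; H1: μ_1 < μ_2 (two-sample pooled-variance t-test, left-tailed).
s_p² = [(54−1)·85.25² + (12−1)·85.84²]/(54+12−2) = 7284.91
t = (755.1 − 797.6)/√[7284.91·(1/54 + 1/12)] = -1.56
df = n₁ + n₂ − 2 = 64
p-value = P(T ≤ -1.56) ≈ 0.0618
Since p ≈ 0.0618 > α = 0.025, fail to reject H0; the data do not provide sufficient evidence against H0.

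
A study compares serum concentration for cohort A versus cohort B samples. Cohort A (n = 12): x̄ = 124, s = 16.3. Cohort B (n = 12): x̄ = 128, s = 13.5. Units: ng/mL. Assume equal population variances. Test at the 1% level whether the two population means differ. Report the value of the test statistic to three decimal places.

Let group 1 = cohort A, group 2 = cohort B. H0: μ_1 = μ_2; H1: μ_1 ≠ μ_2 (two-sample pooled-variance t-test, two-sided).
s_p² = [(12−1)·16.3² + (12−1)·13.5²]/(12+12−2) = 223.97
t = (124 − 128)/√[223.97·(1/12 + 1/12)] = -0.655
df = n₁ + n₂ − 2 = 22
Two-sided p-value ≈ 0.519
Since p ≈ 0.519 > α = 0.01, fail to reject H0; the data do not provide sufficient evidence against H0.

-0.655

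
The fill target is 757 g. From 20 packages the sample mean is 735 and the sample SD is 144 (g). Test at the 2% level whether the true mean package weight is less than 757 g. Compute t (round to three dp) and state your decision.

t = -0.683; fail to reject H0

H0: μ = 757; H1: μ < 757 (one-sample t-test, left-tailed).
t = (x̄ − μ₀)/(s/√n) = (735 − 757)/(144/√20) = -0.683
df = n − 1 = 19
p-value = P(T ≤ -0.683) ≈ 0.251
Since p ≈ 0.251 > α = 0.02, fail to reject H0; the data do not provide sufficient evidence against H0.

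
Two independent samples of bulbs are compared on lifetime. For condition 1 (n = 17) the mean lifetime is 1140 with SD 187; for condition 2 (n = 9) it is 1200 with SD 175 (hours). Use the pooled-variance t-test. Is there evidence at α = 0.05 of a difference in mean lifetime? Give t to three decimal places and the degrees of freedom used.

Let group 1 = condition 1, group 2 = condition 2. H0: μ_1 = μ_2; H1: μ_1 ≠ μ_2 (two-sample pooled-variance t-test, two-sided).
s_p² = [(17−1)·187² + (9−1)·175²]/(17+9−2) = 33521
t = (1140 − 1200)/√[33521·(1/17 + 1/9)] = -0.795
df = n₁ + n₂ − 2 = 24
Two-sided p-value ≈ 0.434
Since p ≈ 0.434 > α = 0.05, fail to reject H0; the data do not provide sufficient evidence against H0.

t = -0.795, df = 24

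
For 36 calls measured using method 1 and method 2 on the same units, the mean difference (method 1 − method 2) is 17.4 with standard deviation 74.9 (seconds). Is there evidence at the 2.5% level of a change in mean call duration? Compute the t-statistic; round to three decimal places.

1.394

H0: μ_d = 0; H1: μ_d ≠ 0 (paired t-test on the differences, two-sided).
t = d̄/(s_d/√n) = 17.4/(74.9/√36) = 1.394
df = n − 1 = 35
Two-sided p-value ≈ 0.1721
Since p ≈ 0.1721 > α = 0.025, fail to reject H0; the evidence is not statistically significant.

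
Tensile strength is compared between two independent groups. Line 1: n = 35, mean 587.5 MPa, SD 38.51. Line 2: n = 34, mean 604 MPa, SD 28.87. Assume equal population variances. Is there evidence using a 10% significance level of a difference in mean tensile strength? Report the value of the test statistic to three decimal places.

-2.009

Let group 1 = line 1, group 2 = line 2. H0: μ_1 = μ_2; H1: μ_1 ≠ μ_2 (two-sample pooled-variance t-test, two-sided).
s_p² = [(35−1)·38.51² + (34−1)·28.87²]/(35+34−2) = 1163.1
t = (587.5 − 604)/√[1163.1·(1/35 + 1/34)] = -2.009
df = n₁ + n₂ − 2 = 67
Two-sided p-value ≈ 0.049
Since p ≈ 0.049 < α = 0.1, reject H0; the evidence is statistically significant.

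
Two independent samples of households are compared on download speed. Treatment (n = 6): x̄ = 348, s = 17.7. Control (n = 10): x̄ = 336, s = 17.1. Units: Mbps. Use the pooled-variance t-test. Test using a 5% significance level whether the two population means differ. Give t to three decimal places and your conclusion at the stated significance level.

Let group 1 = treatment, group 2 = control. H0: μ_1 = μ_2; H1: μ_1 ≠ μ_2 (two-sample pooled-variance t-test, two-sided).
s_p² = [(6−1)·17.7² + (10−1)·17.1²]/(6+10−2) = 299.867
t = (348 − 336)/√[299.867·(1/6 + 1/10)] = 1.342
df = n₁ + n₂ − 2 = 14
Two-sided p-value ≈ 0.2010
Since p ≈ 0.2010 > α = 0.05, fail to reject H0; the evidence is not statistically significant.

t = 1.342; fail to reject H0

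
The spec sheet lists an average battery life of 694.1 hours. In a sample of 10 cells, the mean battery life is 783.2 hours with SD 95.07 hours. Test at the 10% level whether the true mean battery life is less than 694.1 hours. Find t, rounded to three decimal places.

H0: μ = 694.1; H1: μ < 694.1 (one-sample t-test, left-tailed).
t = (x̄ − μ₀)/(s/√n) = (783.2 − 694.1)/(95.07/√10) = 2.964
df = n − 1 = 9
p-value = P(T ≤ 2.964) ≈ 0.992
Since p ≈ 0.992 > α = 0.1, fail to reject H0; the data do not provide sufficient evidence against H0.

2.964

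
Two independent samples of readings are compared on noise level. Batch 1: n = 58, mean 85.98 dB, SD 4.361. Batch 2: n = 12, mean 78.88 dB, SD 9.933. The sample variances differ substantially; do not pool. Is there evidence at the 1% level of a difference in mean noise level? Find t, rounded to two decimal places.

Let group 1 = batch 1, group 2 = batch 2. H0: μ_1 = μ_2; H1: μ_1 ≠ μ_2 (Welch's two-sample t-test, two-sided).
t = (x̄_1 − x̄_2)/√(s_1²/n_1 + s_2²/n_2) = (85.98 − 78.88)/√(4.361²/58 + 9.933²/12) = 2.43
Welch–Satterthwaite df ≈ 11.89
Two-sided p-value ≈ 0.0320
Since p ≈ 0.0320 > α = 0.01, fail to reject H0; the data do not provide sufficient evidence against H0.

2.43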